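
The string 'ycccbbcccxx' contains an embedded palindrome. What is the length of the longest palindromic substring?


Scanning 'ycccbbcccxx' for palindromic substrings.
Substring at positions 1-8: 'cccbbccc'.
Check: reverse('cccbbccc') = 'cccbbccc' -> palindrome confirmed.
Neighbouring characters ('y' / 'x') break symmetry, so it cannot extend further.
No longer palindromic substring exists; longest length = 8

8


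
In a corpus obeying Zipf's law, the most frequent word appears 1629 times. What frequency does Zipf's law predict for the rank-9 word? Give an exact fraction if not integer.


Zipf's law: freq(rank) = f1 / rank
f1 = 1629, rank = 9
freq = 1629 / 9
= 181

181


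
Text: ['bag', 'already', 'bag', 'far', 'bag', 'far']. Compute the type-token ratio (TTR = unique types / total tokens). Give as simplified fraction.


Tokens: 6
Unique types: ('already', 'bag', 'far') = 3
TTR = 3/6
Simplify: divide both by 3 -> 1/2
TTR = 1/2

1/2


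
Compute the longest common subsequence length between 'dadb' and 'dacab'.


DP table for LCS of 'dadb' and 'dacab':
       d  a  c  a  b
    0  0  0  0  0  0
  d 0  1  1  1  1  1
  a 0  1  2  2  2  2
  d 0  1  2  2  2  2
  b 0  1  2  2  2  3
LCS: 'dab'
LCS length = 3

3


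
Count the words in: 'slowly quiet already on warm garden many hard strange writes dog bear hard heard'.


Counting words by splitting on spaces:
  Word 1: 'slowly'
  Word 2: 'quiet'
  Word 3: 'already'
  Word 4: 'on'
  Word 5: 'warm'
  Word 6: 'garden'
  Word 7: 'many'
  Word 8: 'hard'
  Word 9: 'strange'
  Word 10: 'writes'
  Word 11: 'dog'
  Word 12: 'bear'
  Word 13: 'hard'
  Word 14: 'heard'
Total words: 14

14


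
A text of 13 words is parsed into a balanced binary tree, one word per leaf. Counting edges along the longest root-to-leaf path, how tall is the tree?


In a balanced binary tree with n leaves the deepest leaf is ceil(log2(n)) edges below the root.
log2(13) = 3.7004
ceil(3.7004) = 4
height (edges) = 4

4


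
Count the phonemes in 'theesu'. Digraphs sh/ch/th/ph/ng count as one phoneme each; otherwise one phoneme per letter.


Parsing 'theesu' greedily, digraphs first:
  'th' -> digraph (1 consonant phoneme) (phonemes so far: 1)
  'e' -> vowel phoneme (phonemes so far: 2)
  'e' -> vowel phoneme (phonemes so far: 3)
  's' -> consonant phoneme (phonemes so far: 4)
  'u' -> vowel phoneme (phonemes so far: 5)
Total phonemes: 5

5


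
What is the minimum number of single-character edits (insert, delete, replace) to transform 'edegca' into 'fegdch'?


Building DP table for s1='edegca' (len 6) and s2='fegdch' (len 6):
       f  e  g  d  c  h
    0  1  2  3  4  5  6
  e 1  1  1  2  3  4  5
  d 2  2  2  2  2  3  4
  e 3  3  2  3  3  3  4
  g 4  4  3  2  3  4  4
  c 5  5  4  3  3  3  4
  a 6  6  5  4  4  4  4
Edit distance = dp[6][6] = 4

4


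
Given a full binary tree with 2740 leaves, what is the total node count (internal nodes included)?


Leaf nodes (terminals): 2740
Internal nodes = n - 1 = 2740 - 1 = 2739
Total = leaves + internal = 2740 + 2739 = 5479

5479


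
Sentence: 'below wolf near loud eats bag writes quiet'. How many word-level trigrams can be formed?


Word trigrams from [8] words:
  Trigram 1: (below wolf near)
  Trigram 2: (wolf near loud)
  Trigram 3: (near loud eats)
  Trigram 4: (loud eats bag)
  Trigram 5: (eats bag writes)
  Trigram 6: (bag writes quiet)
Total word trigrams: 8 - 2 = 6

6


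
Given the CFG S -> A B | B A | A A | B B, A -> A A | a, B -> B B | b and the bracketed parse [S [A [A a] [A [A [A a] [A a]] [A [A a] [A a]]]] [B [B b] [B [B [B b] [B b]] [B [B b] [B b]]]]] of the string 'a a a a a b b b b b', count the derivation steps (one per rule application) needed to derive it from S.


Every bracketed nonterminal node [X ...] in the tree is produced by exactly one rule application.
Reading the tree off as a leftmost derivation:
  Step 1: S  =>  A B   (applied S -> A B)
  Step 2: A B  =>  A A B   (applied A -> A A)
  Step 3: A A B  =>  a A B   (applied A -> a)
  Step 4: a A B  =>  a A A B   (applied A -> A A)
  Step 5: a A A B  =>  a A A A B   (applied A -> A A)
  Step 6: a A A A B  =>  a a A A B   (applied A -> a)
  Step 7: a a A A B  =>  a a a A B   (applied A -> a)
  Step 8: a a a A B  =>  a a a A A B   (applied A -> A A)
  Step 9: a a a A A B  =>  a a a a A B   (applied A -> a)
  Step 10: a a a a A B  =>  a a a a a B   (applied A -> a)
  Step 11: a a a a a B  =>  a a a a a B B   (applied B -> B B)
  Step 12: a a a a a B B  =>  a a a a a b B   (applied B -> b)
  Step 13: a a a a a b B  =>  a a a a a b B B   (applied B -> B B)
  Step 14: a a a a a b B B  =>  a a a a a b B B B   (applied B -> B B)
  Step 15: a a a a a b B B B  =>  a a a a a b b B B   (applied B -> b)
  Step 16: a a a a a b b B B  =>  a a a a a b b b B   (applied B -> b)
  Step 17: a a a a a b b b B  =>  a a a a a b b b B B   (applied B -> B B)
  Step 18: a a a a a b b b B B  =>  a a a a a b b b b B   (applied B -> b)
  Step 19: a a a a a b b b b B  =>  a a a a a b b b b b   (applied B -> b)
Final yield: a a a a a b b b b b
Total rewrite steps: 19

19


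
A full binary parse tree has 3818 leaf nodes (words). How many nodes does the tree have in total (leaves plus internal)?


Leaf nodes (terminals): 3818
Internal nodes = n - 1 = 3818 - 1 = 3817
Total = leaves + internal = 3818 + 3817 = 7635

7635


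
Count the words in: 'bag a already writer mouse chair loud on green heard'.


Counting words by splitting on spaces:
  Word 1: 'bag'
  Word 2: 'a'
  Word 3: 'already'
  Word 4: 'writer'
  Word 5: 'mouse'
  Word 6: 'chair'
  Word 7: 'loud'
  Word 8: 'on'
  Word 9: 'green'
  Word 10: 'heard'
Total words: 10

10


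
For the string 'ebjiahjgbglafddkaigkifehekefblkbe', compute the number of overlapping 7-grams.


String 'ebjiahjgbglafddkaigkifehekefblkbe' has length L = 33.
Number of overlapping n-grams = L - n + 1
Substituting: 33 - 7 + 1 = 27

27


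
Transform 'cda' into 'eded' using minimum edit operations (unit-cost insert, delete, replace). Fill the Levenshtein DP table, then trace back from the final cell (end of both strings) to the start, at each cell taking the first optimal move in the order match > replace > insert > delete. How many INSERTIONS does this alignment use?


Edit distance = 3. Backtracking from cell (3, 4) with preference match > replace > insert > delete,
then listing the resulting alignment 'cda' -> 'eded' left to right:
  Step 1: replace c->e
  Step 2: keep 'd'
  Step 3: insert 'e' [insertion #1]
  Step 4: replace a->d
Total insertions: 1

1


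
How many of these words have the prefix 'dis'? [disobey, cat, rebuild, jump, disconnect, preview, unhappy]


Checking each word for prefix 'dis':
  'disobey' -> YES, starts with 'dis' (count: 1)
  'cat' -> no (count: 1)
  'rebuild' -> no (count: 1)
  'jump' -> no (count: 1)
  'disconnect' -> YES, starts with 'dis' (count: 2)
  'preview' -> no (count: 2)
  'unhappy' -> no (count: 2)
Total with prefix 'dis': 2

2


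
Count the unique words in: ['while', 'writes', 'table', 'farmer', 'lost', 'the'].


Listing all tokens and tracking unique types:
  Token 1: 'while' -> NEW (unique so far: 1)
  Token 2: 'writes' -> NEW (unique so far: 2)
  Token 3: 'table' -> NEW (unique so far: 3)
  Token 4: 'farmer' -> NEW (unique so far: 4)
  Token 5: 'lost' -> NEW (unique so far: 5)
  Token 6: 'the' -> NEW (unique so far: 6)
Unique types: ('farmer', 'lost', 'table', 'the', 'while', 'writes')
Vocabulary size: 6

6


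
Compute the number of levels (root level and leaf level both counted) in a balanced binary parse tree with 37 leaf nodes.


In a balanced binary tree with n leaves the deepest leaf is ceil(log2(n)) edges below the root,
so counting node levels inclusive of root and leaves gives ceil(log2(n)) + 1 levels.
log2(37) = 5.2095
ceil(5.2095) = 6
levels = 6 + 1 = 7

7


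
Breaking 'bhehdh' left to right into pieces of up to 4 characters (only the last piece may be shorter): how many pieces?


'bhehdh' has 6 characters.
Chunking with max size 4:
  Chunk 1: 'bheh' (positions 0-3)
  Chunk 2: 'dh' (positions 4-5)
Total chunks: ceil(6 / 4) = 2

2


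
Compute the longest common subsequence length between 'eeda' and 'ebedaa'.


DP table for LCS of 'eeda' and 'ebedaa':
       e  b  e  d  a  a
    0  0  0  0  0  0  0
  e 0  1  1  1  1  1  1
  e 0  1  1  2  2  2  2
  d 0  1  1  2  3  3  3
  a 0  1  1  2  3  4  4
LCS: 'eeda'
LCS length = 4

4


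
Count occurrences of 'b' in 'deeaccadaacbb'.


Scanning 'deeaccadaacbb' for 'b':
  Position 11: 'b' -> MATCH (count: 1)
  Position 12: 'b' -> MATCH (count: 2)
Total occurrences of 'b': 2

2


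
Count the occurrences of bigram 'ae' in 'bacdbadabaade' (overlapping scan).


Scanning 'bacdbadabaade' for bigram 'ae':
  Position 0: 'ba' -> no
  Position 1: 'ac' -> no
  Position 2: 'cd' -> no
  Position 3: 'db' -> no
  Position 4: 'ba' -> no
  Position 5: 'ad' -> no
  Position 6: 'da' -> no
  Position 7: 'ab' -> no
  Position 8: 'ba' -> no
  Position 9: 'aa' -> no
  Position 10: 'ad' -> no
  Position 11: 'de' -> no
Total matches: 0

0


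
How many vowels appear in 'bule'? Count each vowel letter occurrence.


Scanning each character of 'bule':
  Position 1: 'b' -> consonant (running count: 0)
  Position 2: 'u' -> vowel (running count: 1)
  Position 3: 'l' -> consonant (running count: 1)
  Position 4: 'e' -> vowel (running count: 2)
Total vowels: 2

2


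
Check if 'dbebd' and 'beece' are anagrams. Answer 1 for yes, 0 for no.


Sort characters of 'dbebd': 'bbdde'
Sort characters of 'beece': 'bceee'
Sorted forms differ -> they are NOT anagrams
Result: 0

0


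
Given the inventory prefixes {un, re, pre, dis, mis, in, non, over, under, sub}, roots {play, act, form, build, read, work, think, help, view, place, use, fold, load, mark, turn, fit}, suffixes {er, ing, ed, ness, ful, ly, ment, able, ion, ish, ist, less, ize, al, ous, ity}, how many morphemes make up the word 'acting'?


Segmenting 'acting' against the inventory:
  'act' -> root (morpheme 1)
  'ing' -> suffix (morpheme 2)
Total morphemes: 2

2


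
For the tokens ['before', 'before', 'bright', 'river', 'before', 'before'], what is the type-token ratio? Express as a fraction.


Tokens: 6
Unique types: ('before', 'bright', 'river') = 3
TTR = 3/6
Simplify: divide both by 3 -> 1/2
TTR = 1/2

1/2


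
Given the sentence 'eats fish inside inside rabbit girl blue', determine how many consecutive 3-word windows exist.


Word trigrams from [7] words:
  Trigram 1: (eats fish inside)
  Trigram 2: (fish inside inside)
  Trigram 3: (inside inside rabbit)
  Trigram 4: (inside rabbit girl)
  Trigram 5: (rabbit girl blue)
Total word trigrams: 7 - 2 = 5

5


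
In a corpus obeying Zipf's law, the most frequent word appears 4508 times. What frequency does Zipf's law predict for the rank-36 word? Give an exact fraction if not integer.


Zipf's law: freq(rank) = f1 / rank
f1 = 4508, rank = 36
freq = 4508 / 36
GCD(4508, 36) = 4
Simplified: 1127/9

1127/9


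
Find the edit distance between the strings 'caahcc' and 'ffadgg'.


Building DP table for s1='caahcc' (len 6) and s2='ffadgg' (len 6):
       f  f  a  d  g  g
    0  1  2  3  4  5  6
  c 1  1  2  3  4  5  6
  a 2  2  2  2  3  4  5
  a 3  3  3  2  3  4  5
  h 4  4  4  3  3  4  5
  c 5  5  5  4  4  4  5
  c 6  6  6  5  5  5  5
Edit distance = dp[6][6] = 5

5


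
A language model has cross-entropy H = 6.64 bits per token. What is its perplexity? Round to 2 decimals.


Perplexity formula: PP = 2^H
H = 6.64
PP = 2^6.64
Decompose: 2^6.64 = 2^6 * 2^0.64
2^6 = 64, 2^0.64 ~ 1.5583292
PP ~ 64 * 1.5583292 = 99.7330688
Rounded to 2 decimals: 99.73

99.73


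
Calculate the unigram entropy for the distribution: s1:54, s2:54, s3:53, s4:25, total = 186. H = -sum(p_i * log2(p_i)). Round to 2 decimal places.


Computing entropy H = -sum(p_i * log2(p_i)):
  s1: p = 54/186 = 0.2903, -p*log2(p) = 0.5180
  s2: p = 54/186 = 0.2903, -p*log2(p) = 0.5180
  s3: p = 53/186 = 0.2849, -p*log2(p) = 0.5161
  s4: p = 25/186 = 0.1344, -p*log2(p) = 0.3892
H = sum of terms = 1.9413
Rounded to 2 decimals: 1.94

1.94


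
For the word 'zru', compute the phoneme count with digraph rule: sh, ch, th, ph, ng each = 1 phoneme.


Parsing 'zru' greedily, digraphs first:
  'z' -> consonant phoneme (phonemes so far: 1)
  'r' -> consonant phoneme (phonemes so far: 2)
  'u' -> vowel phoneme (phonemes so far: 3)
Total phonemes: 3

3


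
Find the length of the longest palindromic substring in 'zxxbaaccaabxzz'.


Scanning 'zxxbaaccaabxzz' for palindromic substrings.
Substring at positions 2-11: 'xbaaccaabx'.
Check: reverse('xbaaccaabx') = 'xbaaccaabx' -> palindrome confirmed.
Neighbouring characters ('x' / 'z') break symmetry, so it cannot extend further.
No longer palindromic substring exists; longest length = 10

10


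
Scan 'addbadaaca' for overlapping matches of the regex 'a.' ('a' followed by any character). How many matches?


Pattern: a. means 'a' followed by any character.
Scanning 'addbadaaca' position-by-position:
  Pos 0: window 'ad' -> MATCH
  Pos 1: window 'dd' -> no
  Pos 2: window 'db' -> no
  Pos 3: window 'ba' -> no
  Pos 4: window 'ad' -> MATCH
  Pos 5: window 'da' -> no
  Pos 6: window 'aa' -> MATCH
  Pos 7: window 'ac' -> MATCH
  Pos 8: window 'ca' -> no
  Pos 9: window 'a' -> no
Total matches: 4

4


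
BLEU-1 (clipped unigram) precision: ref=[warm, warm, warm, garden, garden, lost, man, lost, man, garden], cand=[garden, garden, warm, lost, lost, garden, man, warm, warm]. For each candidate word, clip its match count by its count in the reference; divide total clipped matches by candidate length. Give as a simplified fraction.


Reference word counts: {'garden': 3, 'lost': 2, 'man': 2, 'warm': 3}
Checking each candidate word (with clipping):
  'garden' -> in reference (ref count 3, used 1/3) -> match (matches: 1)
  'garden' -> in reference (ref count 3, used 2/3) -> match (matches: 2)
  'warm' -> in reference (ref count 3, used 1/3) -> match (matches: 3)
  'lost' -> in reference (ref count 2, used 1/2) -> match (matches: 4)
  'lost' -> in reference (ref count 2, used 2/2) -> match (matches: 5)
  'garden' -> in reference (ref count 3, used 3/3) -> match (matches: 6)
  'man' -> in reference (ref count 2, used 1/2) -> match (matches: 7)
  'warm' -> in reference (ref count 3, used 2/3) -> match (matches: 8)
  'warm' -> in reference (ref count 3, used 3/3) -> match (matches: 9)
Clipped matches: 9, Candidate length: 9
Precision = 9/9 = 1

1


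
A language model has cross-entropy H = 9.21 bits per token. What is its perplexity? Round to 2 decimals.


Perplexity formula: PP = 2^H
H = 9.21
PP = 2^9.21
Decompose: 2^9.21 = 2^9 * 2^0.21
2^9 = 512, 2^0.21 ~ 1.1566882
PP ~ 512 * 1.1566882 = 592.2243584
Rounded to 2 decimals: 592.22

592.22


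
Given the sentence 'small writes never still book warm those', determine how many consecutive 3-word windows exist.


Word trigrams from [7] words:
  Trigram 1: (small writes never)
  Trigram 2: (writes never still)
  Trigram 3: (never still book)
  Trigram 4: (still book warm)
  Trigram 5: (book warm those)
Total word trigrams: 7 - 2 = 5

5


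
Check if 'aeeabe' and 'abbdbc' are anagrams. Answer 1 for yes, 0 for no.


Sort characters of 'aeeabe': 'aabeee'
Sort characters of 'abbdbc': 'abbbcd'
Sorted forms differ -> they are NOT anagrams
Result: 0

0


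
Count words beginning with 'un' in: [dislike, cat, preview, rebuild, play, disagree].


Checking each word for prefix 'un':
  'dislike' -> no (count: 0)
  'cat' -> no (count: 0)
  'preview' -> no (count: 0)
  'rebuild' -> no (count: 0)
  'play' -> no (count: 0)
  'disagree' -> no (count: 0)
Total with prefix 'un': 0

0


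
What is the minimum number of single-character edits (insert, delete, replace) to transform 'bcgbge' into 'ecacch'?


Building DP table for s1='bcgbge' (len 6) and s2='ecacch' (len 6):
       e  c  a  c  c  h
    0  1  2  3  4  5  6
  b 1  1  2  3  4  5  6
  c 2  2  1  2  3  4  5
  g 3  3  2  2  3  4  5
  b 4  4  3  3  3  4  5
  g 5  5  4  4  4  4  5
  e 6  5  5  5  5  5  5
Edit distance = dp[6][6] = 5

5


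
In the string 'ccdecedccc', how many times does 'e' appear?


Scanning 'ccdecedccc' for 'e':
  Position 3: 'e' -> MATCH (count: 1)
  Position 5: 'e' -> MATCH (count: 2)
Total occurrences of 'e': 2

2


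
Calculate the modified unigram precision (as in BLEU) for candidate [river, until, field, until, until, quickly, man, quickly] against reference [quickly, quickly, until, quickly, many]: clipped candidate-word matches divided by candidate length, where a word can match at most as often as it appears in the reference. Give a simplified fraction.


Reference word counts: {'many': 1, 'quickly': 3, 'until': 1}
Checking each candidate word (with clipping):
  'river' -> not in reference -> no match (matches: 0)
  'until' -> in reference (ref count 1, used 1/1) -> match (matches: 1)
  'field' -> not in reference -> no match (matches: 1)
  'until' -> ref count 1 already used up (1/1) -> clipped, no match (matches: 1)
  'until' -> ref count 1 already used up (1/1) -> clipped, no match (matches: 1)
  'quickly' -> in reference (ref count 3, used 1/3) -> match (matches: 2)
  'man' -> not in reference -> no match (matches: 2)
  'quickly' -> in reference (ref count 3, used 2/3) -> match (matches: 3)
Clipped matches: 3, Candidate length: 8
Precision = 3/8

3/8


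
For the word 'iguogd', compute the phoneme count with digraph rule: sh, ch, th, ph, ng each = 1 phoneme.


Parsing 'iguogd' greedily, digraphs first:
  'i' -> vowel phoneme (phonemes so far: 1)
  'g' -> consonant phoneme (phonemes so far: 2)
  'u' -> vowel phoneme (phonemes so far: 3)
  'o' -> vowel phoneme (phonemes so far: 4)
  'g' -> consonant phoneme (phonemes so far: 5)
  'd' -> consonant phoneme (phonemes so far: 6)
Total phonemes: 6

6


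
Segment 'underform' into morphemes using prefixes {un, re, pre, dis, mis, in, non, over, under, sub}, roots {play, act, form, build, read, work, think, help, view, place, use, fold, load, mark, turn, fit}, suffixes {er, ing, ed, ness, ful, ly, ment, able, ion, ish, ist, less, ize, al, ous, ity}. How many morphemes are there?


Segmenting 'underform' against the inventory:
  'under' -> prefix (morpheme 1)
  'form' -> root (morpheme 2)
Total morphemes: 2

2


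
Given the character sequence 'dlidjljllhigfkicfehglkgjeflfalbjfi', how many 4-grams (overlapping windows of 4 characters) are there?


String 'dlidjljllhigfkicfehglkgjeflfalbjfi' has length L = 34.
Number of overlapping n-grams = L - n + 1
Substituting: 34 - 4 + 1 = 31

31


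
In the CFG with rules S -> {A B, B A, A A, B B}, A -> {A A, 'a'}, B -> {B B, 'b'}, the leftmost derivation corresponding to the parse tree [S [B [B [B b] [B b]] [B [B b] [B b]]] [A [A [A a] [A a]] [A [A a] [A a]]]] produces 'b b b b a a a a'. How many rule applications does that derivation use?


Every bracketed nonterminal node [X ...] in the tree is produced by exactly one rule application.
Reading the tree off as a leftmost derivation:
  Step 1: S  =>  B A   (applied S -> B A)
  Step 2: B A  =>  B B A   (applied B -> B B)
  Step 3: B B A  =>  B B B A   (applied B -> B B)
  Step 4: B B B A  =>  b B B A   (applied B -> b)
  Step 5: b B B A  =>  b b B A   (applied B -> b)
  Step 6: b b B A  =>  b b B B A   (applied B -> B B)
  Step 7: b b B B A  =>  b b b B A   (applied B -> b)
  Step 8: b b b B A  =>  b b b b A   (applied B -> b)
  Step 9: b b b b A  =>  b b b b A A   (applied A -> A A)
  Step 10: b b b b A A  =>  b b b b A A A   (applied A -> A A)
  Step 11: b b b b A A A  =>  b b b b a A A   (applied A -> a)
  Step 12: b b b b a A A  =>  b b b b a a A   (applied A -> a)
  Step 13: b b b b a a A  =>  b b b b a a A A   (applied A -> A A)
  Step 14: b b b b a a A A  =>  b b b b a a a A   (applied A -> a)
  Step 15: b b b b a a a A  =>  b b b b a a a a   (applied A -> a)
Final yield: b b b b a a a a
Total rewrite steps: 15

15


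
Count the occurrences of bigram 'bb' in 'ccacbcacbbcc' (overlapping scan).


Scanning 'ccacbcacbbcc' for bigram 'bb':
  Position 0: 'cc' -> no
  Position 1: 'ca' -> no
  Position 2: 'ac' -> no
  Position 3: 'cb' -> no
  Position 4: 'bc' -> no
  Position 5: 'ca' -> no
  Position 6: 'ac' -> no
  Position 7: 'cb' -> no
  Position 8: 'bb' -> MATCH
  Position 9: 'bc' -> no
  Position 10: 'cc' -> no
Total matches: 1

1


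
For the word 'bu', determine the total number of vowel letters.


Scanning each character of 'bu':
  Position 1: 'b' -> consonant (running count: 0)
  Position 2: 'u' -> vowel (running count: 1)
Total vowels: 1

1


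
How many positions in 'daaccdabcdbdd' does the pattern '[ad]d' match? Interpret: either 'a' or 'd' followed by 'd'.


Pattern: [ad]d means either 'a' or 'd' followed by 'd'.
Scanning 'daaccdabcdbdd' position-by-position:
  Pos 0: window 'da' -> no
  Pos 1: window 'aa' -> no
  Pos 2: window 'ac' -> no
  Pos 3: window 'cc' -> no
  Pos 4: window 'cd' -> no
  Pos 5: window 'da' -> no
  Pos 6: window 'ab' -> no
  Pos 7: window 'bc' -> no
  Pos 8: window 'cd' -> no
  Pos 9: window 'db' -> no
  Pos 10: window 'bd' -> no
  Pos 11: window 'dd' -> MATCH
  Pos 12: window 'd' -> no
Total matches: 1

1


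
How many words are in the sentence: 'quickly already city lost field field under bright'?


Counting words by splitting on spaces:
  Word 1: 'quickly'
  Word 2: 'already'
  Word 3: 'city'
  Word 4: 'lost'
  Word 5: 'field'
  Word 6: 'field'
  Word 7: 'under'
  Word 8: 'bright'
Total words: 8

8


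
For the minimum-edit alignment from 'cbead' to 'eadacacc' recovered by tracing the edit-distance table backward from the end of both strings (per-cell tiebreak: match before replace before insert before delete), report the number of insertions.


Edit distance = 7. Backtracking from cell (5, 8) with preference match > replace > insert > delete,
then listing the resulting alignment 'cbead' -> 'eadacacc' left to right:
  Step 1: insert 'e' [insertion #1]
  Step 2: insert 'a' [insertion #2]
  Step 3: replace c->d
  Step 4: replace b->a
  Step 5: replace e->c
  Step 6: keep 'a'
  Step 7: insert 'c' [insertion #3]
  Step 8: replace d->c
Total insertions: 3

3


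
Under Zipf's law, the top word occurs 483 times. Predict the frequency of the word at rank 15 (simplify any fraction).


Zipf's law: freq(rank) = f1 / rank
f1 = 483, rank = 15
freq = 483 / 15
GCD(483, 15) = 3
Simplified: 161/5

161/5


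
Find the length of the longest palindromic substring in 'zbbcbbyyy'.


Scanning 'zbbcbbyyy' for palindromic substrings.
Substring at positions 1-5: 'bbcbb'.
Check: reverse('bbcbb') = 'bbcbb' -> palindrome confirmed.
Neighbouring characters ('z' / 'y') break symmetry, so it cannot extend further.
No longer palindromic substring exists; longest length = 5

5


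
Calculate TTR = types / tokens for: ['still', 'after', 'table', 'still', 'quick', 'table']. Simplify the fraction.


Tokens: 6
Unique types: ('after', 'quick', 'still', 'table') = 4
TTR = 4/6
Simplify: divide both by 2 -> 2/3
TTR = 2/3

2/3


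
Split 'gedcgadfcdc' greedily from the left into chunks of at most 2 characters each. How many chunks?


'gedcgadfcdc' has 11 characters.
Chunking with max size 2:
  Chunk 1: 'ge' (positions 0-1)
  Chunk 2: 'dc' (positions 2-3)
  Chunk 3: 'ga' (positions 4-5)
  Chunk 4: 'df' (positions 6-7)
  Chunk 5: 'cd' (positions 8-9)
  Chunk 6: 'c' (positions 10-10)
Total chunks: ceil(11 / 2) = 6

6


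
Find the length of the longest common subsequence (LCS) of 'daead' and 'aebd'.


DP table for LCS of 'daead' and 'aebd':
       a  e  b  d
    0  0  0  0  0
  d 0  0  0  0  1
  a 0  1  1  1  1
  e 0  1  2  2  2
  a 0  1  2  2  2
  d 0  1  2  2  3
LCS: 'aed'
LCS length = 3

3


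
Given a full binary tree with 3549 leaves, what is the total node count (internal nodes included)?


Leaf nodes (terminals): 3549
Internal nodes = n - 1 = 3549 - 1 = 3548
Total = leaves + internal = 3549 + 3548 = 7097

7097


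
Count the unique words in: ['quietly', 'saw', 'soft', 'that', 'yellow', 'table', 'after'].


Listing all tokens and tracking unique types:
  Token 1: 'quietly' -> NEW (unique so far: 1)
  Token 2: 'saw' -> NEW (unique so far: 2)
  Token 3: 'soft' -> NEW (unique so far: 3)
  Token 4: 'that' -> NEW (unique so far: 4)
  Token 5: 'yellow' -> NEW (unique so far: 5)
  Token 6: 'table' -> NEW (unique so far: 6)
  Token 7: 'after' -> NEW (unique so far: 7)
Unique types: ('after', 'quietly', 'saw', 'soft', 'table', 'that', 'yellow')
Vocabulary size: 7

7


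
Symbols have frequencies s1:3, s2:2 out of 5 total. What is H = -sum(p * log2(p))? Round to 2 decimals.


Computing entropy H = -sum(p_i * log2(p_i)):
  s1: p = 3/5 = 0.6000, -p*log2(p) = 0.4422
  s2: p = 2/5 = 0.4000, -p*log2(p) = 0.5288
H = sum of terms = 0.9710
Rounded to 2 decimals: 0.97

0.97


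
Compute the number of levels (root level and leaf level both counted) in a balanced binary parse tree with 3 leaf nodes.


In a balanced binary tree with n leaves the deepest leaf is ceil(log2(n)) edges below the root,
so counting node levels inclusive of root and leaves gives ceil(log2(n)) + 1 levels.
log2(3) = 1.5850
ceil(1.5850) = 2
levels = 2 + 1 = 3

3


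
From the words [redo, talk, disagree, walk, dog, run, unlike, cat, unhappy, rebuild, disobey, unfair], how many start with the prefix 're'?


Checking each word for prefix 're':
  'redo' -> YES, starts with 're' (count: 1)
  'talk' -> no (count: 1)
  'disagree' -> no (count: 1)
  'walk' -> no (count: 1)
  'dog' -> no (count: 1)
  'run' -> no (count: 1)
  'unlike' -> no (count: 1)
  'cat' -> no (count: 1)
  'unhappy' -> no (count: 1)
  'rebuild' -> YES, starts with 're' (count: 2)
  'disobey' -> no (count: 2)
  'unfair' -> no (count: 2)
Total with prefix 're': 2

2


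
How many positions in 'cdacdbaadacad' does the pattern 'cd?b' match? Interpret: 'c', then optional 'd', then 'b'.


Pattern: cd?b means 'c', then optional 'd', then 'b'.
Scanning 'cdacdbaadacad' position-by-position:
  Pos 0: window 'cda' -> no
  Pos 1: window 'dac' -> no
  Pos 2: window 'acd' -> no
  Pos 3: window 'cdb' -> MATCH
  Pos 4: window 'dba' -> no
  Pos 5: window 'baa' -> no
  Pos 6: window 'aad' -> no
  Pos 7: window 'ada' -> no
  Pos 8: window 'dac' -> no
  Pos 9: window 'aca' -> no
  Pos 10: window 'cad' -> no
  Pos 11: window 'ad' -> no
  Pos 12: window 'd' -> no
Total matches: 1

1


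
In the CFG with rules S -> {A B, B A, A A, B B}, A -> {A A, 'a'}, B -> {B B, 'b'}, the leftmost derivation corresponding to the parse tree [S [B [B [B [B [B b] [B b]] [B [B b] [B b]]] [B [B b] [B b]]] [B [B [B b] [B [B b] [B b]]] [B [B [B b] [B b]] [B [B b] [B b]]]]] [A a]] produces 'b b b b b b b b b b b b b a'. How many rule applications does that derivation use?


Every bracketed nonterminal node [X ...] in the tree is produced by exactly one rule application.
Reading the tree off as a leftmost derivation:
  Step 1: S  =>  B A   (applied S -> B A)
  Step 2: B A  =>  B B A   (applied B -> B B)
  Step 3: B B A  =>  B B B A   (applied B -> B B)
  Step 4: B B B A  =>  B B B B A   (applied B -> B B)
  Step 5: B B B B A  =>  B B B B B A   (applied B -> B B)
  Step 6: B B B B B A  =>  b B B B B A   (applied B -> b)
  Step 7: b B B B B A  =>  b b B B B A   (applied B -> b)
  Step 8: b b B B B A  =>  b b B B B B A   (applied B -> B B)
  Step 9: b b B B B B A  =>  b b b B B B A   (applied B -> b)
  Step 10: b b b B B B A  =>  b b b b B B A   (applied B -> b)
  Step 11: b b b b B B A  =>  b b b b B B B A   (applied B -> B B)
  Step 12: b b b b B B B A  =>  b b b b b B B A   (applied B -> b)
  Step 13: b b b b b B B A  =>  b b b b b b B A   (applied B -> b)
  Step 14: b b b b b b B A  =>  b b b b b b B B A   (applied B -> B B)
  Step 15: b b b b b b B B A  =>  b b b b b b B B B A   (applied B -> B B)
  Step 16: b b b b b b B B B A  =>  b b b b b b b B B A   (applied B -> b)
  Step 17: b b b b b b b B B A  =>  b b b b b b b B B B A   (applied B -> B B)
  Step 18: b b b b b b b B B B A  =>  b b b b b b b b B B A   (applied B -> b)
  Step 19: b b b b b b b b B B A  =>  b b b b b b b b b B A   (applied B -> b)
  Step 20: b b b b b b b b b B A  =>  b b b b b b b b b B B A   (applied B -> B B)
  Step 21: b b b b b b b b b B B A  =>  b b b b b b b b b B B B A   (applied B -> B B)
  Step 22: b b b b b b b b b B B B A  =>  b b b b b b b b b b B B A   (applied B -> b)
  Step 23: b b b b b b b b b b B B A  =>  b b b b b b b b b b b B A   (applied B -> b)
  Step 24: b b b b b b b b b b b B A  =>  b b b b b b b b b b b B B A   (applied B -> B B)
  Step 25: b b b b b b b b b b b B B A  =>  b b b b b b b b b b b b B A   (applied B -> b)
  Step 26: b b b b b b b b b b b b B A  =>  b b b b b b b b b b b b b A   (applied B -> b)
  Step 27: b b b b b b b b b b b b b A  =>  b b b b b b b b b b b b b a   (applied A -> a)
Final yield: b b b b b b b b b b b b b a
Total rewrite steps: 27

27


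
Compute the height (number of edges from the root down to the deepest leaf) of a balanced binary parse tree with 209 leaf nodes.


In a balanced binary tree with n leaves the deepest leaf is ceil(log2(n)) edges below the root.
log2(209) = 7.7074
ceil(7.7074) = 8
height (edges) = 8

8


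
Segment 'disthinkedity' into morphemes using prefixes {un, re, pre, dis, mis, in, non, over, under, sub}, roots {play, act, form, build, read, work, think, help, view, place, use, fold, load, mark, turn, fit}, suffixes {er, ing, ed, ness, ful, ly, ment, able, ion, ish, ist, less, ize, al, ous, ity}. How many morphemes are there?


Segmenting 'disthinkedity' against the inventory:
  'dis' -> prefix (morpheme 1)
  'think' -> root (morpheme 2)
  'ed' -> suffix (morpheme 3)
  'ity' -> suffix (morpheme 4)
Total morphemes: 4

4


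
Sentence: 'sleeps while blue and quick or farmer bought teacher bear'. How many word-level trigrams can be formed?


Word trigrams from [10] words:
  Trigram 1: (sleeps while blue)
  Trigram 2: (while blue and)
  Trigram 3: (blue and quick)
  Trigram 4: (and quick or)
  Trigram 5: (quick or farmer)
  Trigram 6: (or farmer bought)
  Trigram 7: (farmer bought teacher)
  Trigram 8: (bought teacher bear)
Total word trigrams: 10 - 2 = 8

8


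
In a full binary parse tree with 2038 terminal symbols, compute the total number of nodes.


Leaf nodes (terminals): 2038
Internal nodes = n - 1 = 2038 - 1 = 2037
Total = leaves + internal = 2038 + 2037 = 4075

4075


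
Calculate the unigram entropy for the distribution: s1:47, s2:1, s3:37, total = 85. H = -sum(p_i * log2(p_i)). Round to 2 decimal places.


Computing entropy H = -sum(p_i * log2(p_i)):
  s1: p = 47/85 = 0.5529, -p*log2(p) = 0.4727
  s2: p = 1/85 = 0.0118, -p*log2(p) = 0.0754
  s3: p = 37/85 = 0.4353, -p*log2(p) = 0.5223
H = sum of terms = 1.0704
Rounded to 2 decimals: 1.07

1.07


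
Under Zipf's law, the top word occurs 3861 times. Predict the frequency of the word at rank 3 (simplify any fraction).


Zipf's law: freq(rank) = f1 / rank
f1 = 3861, rank = 3
freq = 3861 / 3
= 1287

1287


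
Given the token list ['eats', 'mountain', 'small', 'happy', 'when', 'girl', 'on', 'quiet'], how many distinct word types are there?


Listing all tokens and tracking unique types:
  Token 1: 'eats' -> NEW (unique so far: 1)
  Token 2: 'mountain' -> NEW (unique so far: 2)
  Token 3: 'small' -> NEW (unique so far: 3)
  Token 4: 'happy' -> NEW (unique so far: 4)
  Token 5: 'when' -> NEW (unique so far: 5)
  Token 6: 'girl' -> NEW (unique so far: 6)
  Token 7: 'on' -> NEW (unique so far: 7)
  Token 8: 'quiet' -> NEW (unique so far: 8)
Unique types: ('eats', 'girl', 'happy', 'mountain', 'on', 'quiet', 'small', 'when')
Vocabulary size: 8

8


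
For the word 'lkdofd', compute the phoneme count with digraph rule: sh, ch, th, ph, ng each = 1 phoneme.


Parsing 'lkdofd' greedily, digraphs first:
  'l' -> consonant phoneme (phonemes so far: 1)
  'k' -> consonant phoneme (phonemes so far: 2)
  'd' -> consonant phoneme (phonemes so far: 3)
  'o' -> vowel phoneme (phonemes so far: 4)
  'f' -> consonant phoneme (phonemes so far: 5)
  'd' -> consonant phoneme (phonemes so far: 6)
Total phonemes: 6

6


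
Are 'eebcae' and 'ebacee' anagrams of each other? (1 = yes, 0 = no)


Sort characters of 'eebcae': 'abceee'
Sort characters of 'ebacee': 'abceee'
Sorted forms match -> they ARE anagrams
Result: 1

1


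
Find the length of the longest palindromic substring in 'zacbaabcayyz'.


Scanning 'zacbaabcayyz' for palindromic substrings.
Substring at positions 1-8: 'acbaabca'.
Check: reverse('acbaabca') = 'acbaabca' -> palindrome confirmed.
Neighbouring characters ('z' / 'y') break symmetry, so it cannot extend further.
No longer palindromic substring exists; longest length = 8

8


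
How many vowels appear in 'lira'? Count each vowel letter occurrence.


Scanning each character of 'lira':
  Position 1: 'l' -> consonant (running count: 0)
  Position 2: 'i' -> vowel (running count: 1)
  Position 3: 'r' -> consonant (running count: 1)
  Position 4: 'a' -> vowel (running count: 2)
Total vowels: 2

2


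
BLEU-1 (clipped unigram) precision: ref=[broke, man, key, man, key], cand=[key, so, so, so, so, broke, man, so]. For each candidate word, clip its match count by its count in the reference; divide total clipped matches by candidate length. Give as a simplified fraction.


Reference word counts: {'broke': 1, 'key': 2, 'man': 2}
Checking each candidate word (with clipping):
  'key' -> in reference (ref count 2, used 1/2) -> match (matches: 1)
  'so' -> not in reference -> no match (matches: 1)
  'so' -> not in reference -> no match (matches: 1)
  'so' -> not in reference -> no match (matches: 1)
  'so' -> not in reference -> no match (matches: 1)
  'broke' -> in reference (ref count 1, used 1/1) -> match (matches: 2)
  'man' -> in reference (ref count 2, used 1/2) -> match (matches: 3)
  'so' -> not in reference -> no match (matches: 3)
Clipped matches: 3, Candidate length: 8
Precision = 3/8

3/8


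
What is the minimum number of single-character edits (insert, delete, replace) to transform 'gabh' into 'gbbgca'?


Building DP table for s1='gabh' (len 4) and s2='gbbgca' (len 6):
       g  b  b  g  c  a
    0  1  2  3  4  5  6
  g 1  0  1  2  3  4  5
  a 2  1  1  2  3  4  4
  b 3  2  1  1  2  3  4
  h 4  3  2  2  2  3  4
Edit distance = dp[4][6] = 4

4


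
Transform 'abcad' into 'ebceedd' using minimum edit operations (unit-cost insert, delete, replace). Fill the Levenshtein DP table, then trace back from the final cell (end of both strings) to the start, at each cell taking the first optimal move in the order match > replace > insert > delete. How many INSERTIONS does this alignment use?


Edit distance = 4. Backtracking from cell (5, 7) with preference match > replace > insert > delete,
then listing the resulting alignment 'abcad' -> 'ebceedd' left to right:
  Step 1: replace a->e
  Step 2: keep 'b'
  Step 3: keep 'c'
  Step 4: insert 'e' [insertion #1]
  Step 5: insert 'e' [insertion #2]
  Step 6: replace a->d
  Step 7: keep 'd'
Total insertions: 2

2


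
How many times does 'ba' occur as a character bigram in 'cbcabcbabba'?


Scanning 'cbcabcbabba' for bigram 'ba':
  Position 0: 'cb' -> no
  Position 1: 'bc' -> no
  Position 2: 'ca' -> no
  Position 3: 'ab' -> no
  Position 4: 'bc' -> no
  Position 5: 'cb' -> no
  Position 6: 'ba' -> MATCH
  Position 7: 'ab' -> no
  Position 8: 'bb' -> no
  Position 9: 'ba' -> MATCH
Total matches: 2

2


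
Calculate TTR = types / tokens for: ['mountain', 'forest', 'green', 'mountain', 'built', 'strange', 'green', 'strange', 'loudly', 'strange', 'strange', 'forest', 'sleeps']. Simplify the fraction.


Tokens: 13
Unique types: ('built', 'forest', 'green', 'loudly', 'mountain', 'sleeps', 'strange') = 7
TTR = 7/13
Already in lowest terms.

7/13


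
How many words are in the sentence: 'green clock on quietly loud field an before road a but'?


Counting words by splitting on spaces:
  Word 1: 'green'
  Word 2: 'clock'
  Word 3: 'on'
  Word 4: 'quietly'
  Word 5: 'loud'
  Word 6: 'field'
  Word 7: 'an'
  Word 8: 'before'
  Word 9: 'road'
  Word 10: 'a'
  Word 11: 'but'
Total words: 11

11


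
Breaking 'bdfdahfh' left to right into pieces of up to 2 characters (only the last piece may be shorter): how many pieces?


'bdfdahfh' has 8 characters.
Chunking with max size 2:
  Chunk 1: 'bd' (positions 0-1)
  Chunk 2: 'fd' (positions 2-3)
  Chunk 3: 'ah' (positions 4-5)
  Chunk 4: 'fh' (positions 6-7)
Total chunks: ceil(8 / 2) = 4

4


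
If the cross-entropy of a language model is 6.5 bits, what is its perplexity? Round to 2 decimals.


Perplexity formula: PP = 2^H
H = 6.5
PP = 2^6.5
Decompose: 2^6.5 = 2^6 * 2^0.5 = 2^6 * sqrt(2)
2^6 = 64, sqrt(2) ~ 1.4142136
PP ~ 64 * 1.4142136 = 90.5096704
Rounded to 2 decimals: 90.51

90.51


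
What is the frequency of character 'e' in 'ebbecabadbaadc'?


Scanning 'ebbecabadbaadc' for 'e':
  Position 0: 'e' -> MATCH (count: 1)
  Position 3: 'e' -> MATCH (count: 2)
Total occurrences of 'e': 2

2


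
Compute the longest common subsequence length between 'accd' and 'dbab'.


DP table for LCS of 'accd' and 'dbab':
       d  b  a  b
    0  0  0  0  0
  a 0  0  0  1  1
  c 0  0  0  1  1
  c 0  0  0  1  1
  d 0  1  1  1  1
LCS: 'a'
LCS length = 1

1


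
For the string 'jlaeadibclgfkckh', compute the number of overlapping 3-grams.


String 'jlaeadibclgfkckh' has length L = 16.
Number of overlapping n-grams = L - n + 1
Substituting: 16 - 3 + 1 = 14

14


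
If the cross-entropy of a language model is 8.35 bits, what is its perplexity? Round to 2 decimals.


Perplexity formula: PP = 2^H
H = 8.35
PP = 2^8.35
Decompose: 2^8.35 = 2^8 * 2^0.35
2^8 = 256, 2^0.35 ~ 1.2745606
PP ~ 256 * 1.2745606 = 326.2875136
Rounded to 2 decimals: 326.29

326.29


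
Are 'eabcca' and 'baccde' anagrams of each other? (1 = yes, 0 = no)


Sort characters of 'eabcca': 'aabcce'
Sort characters of 'baccde': 'abccde'
Sorted forms differ -> they are NOT anagrams
Result: 0

0


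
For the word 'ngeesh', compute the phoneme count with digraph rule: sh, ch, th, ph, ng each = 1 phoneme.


Parsing 'ngeesh' greedily, digraphs first:
  'ng' -> digraph (1 consonant phoneme) (phonemes so far: 1)
  'e' -> vowel phoneme (phonemes so far: 2)
  'e' -> vowel phoneme (phonemes so far: 3)
  'sh' -> digraph (1 consonant phoneme) (phonemes so far: 4)
Total phonemes: 4

4


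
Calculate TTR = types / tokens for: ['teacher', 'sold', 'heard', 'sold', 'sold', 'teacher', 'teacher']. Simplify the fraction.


Tokens: 7
Unique types: ('heard', 'sold', 'teacher') = 3
TTR = 3/7
Already in lowest terms.

3/7


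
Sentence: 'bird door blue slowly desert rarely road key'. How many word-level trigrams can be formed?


Word trigrams from [8] words:
  Trigram 1: (bird door blue)
  Trigram 2: (door blue slowly)
  Trigram 3: (blue slowly desert)
  Trigram 4: (slowly desert rarely)
  Trigram 5: (desert rarely road)
  Trigram 6: (rarely road key)
Total word trigrams: 8 - 2 = 6

6


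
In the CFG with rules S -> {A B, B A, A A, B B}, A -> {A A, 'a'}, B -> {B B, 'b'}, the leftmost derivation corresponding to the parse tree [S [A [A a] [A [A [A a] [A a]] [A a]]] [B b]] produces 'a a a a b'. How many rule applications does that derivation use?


Every bracketed nonterminal node [X ...] in the tree is produced by exactly one rule application.
Reading the tree off as a leftmost derivation:
  Step 1: S  =>  A B   (applied S -> A B)
  Step 2: A B  =>  A A B   (applied A -> A A)
  Step 3: A A B  =>  a A B   (applied A -> a)
  Step 4: a A B  =>  a A A B   (applied A -> A A)
  Step 5: a A A B  =>  a A A A B   (applied A -> A A)
  Step 6: a A A A B  =>  a a A A B   (applied A -> a)
  Step 7: a a A A B  =>  a a a A B   (applied A -> a)
  Step 8: a a a A B  =>  a a a a B   (applied A -> a)
  Step 9: a a a a B  =>  a a a a b   (applied B -> b)
Final yield: a a a a b
Total rewrite steps: 9

9


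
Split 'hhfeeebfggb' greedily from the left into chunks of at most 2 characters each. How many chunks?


'hhfeeebfggb' has 11 characters.
Chunking with max size 2:
  Chunk 1: 'hh' (positions 0-1)
  Chunk 2: 'fe' (positions 2-3)
  Chunk 3: 'ee' (positions 4-5)
  Chunk 4: 'bf' (positions 6-7)
  Chunk 5: 'gg' (positions 8-9)
  Chunk 6: 'b' (positions 10-10)
Total chunks: ceil(11 / 2) = 6

6
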